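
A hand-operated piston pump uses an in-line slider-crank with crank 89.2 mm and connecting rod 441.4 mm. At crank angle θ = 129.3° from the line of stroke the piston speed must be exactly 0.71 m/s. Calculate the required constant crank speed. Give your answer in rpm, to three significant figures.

For an in-line slider-crank, |v_piston| = rω|sinθ|·[1 + r cosθ/√(L² − r² sin²θ)].
With r = 0.0892 m, L = 0.4414 m, θ = 129.3°: the bracketed kinematic factor |dx/dθ| = 0.060081 m.
ω = v/|dx/dθ| = 0.71/0.060081 = 11.817 rad/s.
N = 60ω/(2π) = 112.85 rpm.

113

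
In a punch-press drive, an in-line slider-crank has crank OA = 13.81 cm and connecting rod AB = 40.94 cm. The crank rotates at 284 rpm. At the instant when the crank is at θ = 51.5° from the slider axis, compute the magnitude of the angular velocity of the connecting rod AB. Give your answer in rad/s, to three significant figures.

ω = 29.74 rad/s (converted from 284 rpm).
The rod makes angle φ with the slider axis where L sinφ = r sinθ; differentiating, L cosφ·φ̇ = r ω cosθ.
L cosφ = √(L² − r² sin²θ) = 0.39488 m.
|ω_rod| = r ω |cosθ| / √(L² − r² sin²θ) = 0.1381·29.74·0.62251/0.39488 = 6.4748 rad/s.

6.47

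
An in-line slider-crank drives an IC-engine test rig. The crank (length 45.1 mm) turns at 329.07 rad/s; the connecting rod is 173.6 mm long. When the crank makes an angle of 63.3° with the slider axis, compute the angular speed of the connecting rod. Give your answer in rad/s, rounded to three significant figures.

39.5

ω = 329.1 rad/s
The rod makes angle φ with the slider axis where L sinφ = r sinθ; differentiating, L cosφ·φ̇ = r ω cosθ.
L cosφ = √(L² − r² sin²θ) = 0.16886 m.
|ω_rod| = r ω |cosθ| / √(L² − r² sin²θ) = 0.0451·329.1·0.44932/0.16886 = 39.491 rad/s.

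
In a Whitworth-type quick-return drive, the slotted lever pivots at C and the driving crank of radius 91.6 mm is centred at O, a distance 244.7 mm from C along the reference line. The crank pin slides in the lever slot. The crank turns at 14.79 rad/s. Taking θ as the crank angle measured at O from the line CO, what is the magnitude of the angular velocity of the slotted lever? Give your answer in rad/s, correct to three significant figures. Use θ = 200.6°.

7.08

ω = 14.79 rad/s
Crank pin A relative to C: A = (d + r cosθ, r sinθ); lever angle φ = atan2(r sinθ, d + r cosθ).
Differentiating tanφ: φ̇ = rω(d cosθ + r)/(d² + r² + 2dr cosθ).
d² + r² + 2dr cosθ = |CA|² = 0.026306 m²;  d cosθ + r = -0.13745 m.
|ω_lever| = |0.0916·14.79·-0.13745| / 0.026306 = 7.0789 rad/s.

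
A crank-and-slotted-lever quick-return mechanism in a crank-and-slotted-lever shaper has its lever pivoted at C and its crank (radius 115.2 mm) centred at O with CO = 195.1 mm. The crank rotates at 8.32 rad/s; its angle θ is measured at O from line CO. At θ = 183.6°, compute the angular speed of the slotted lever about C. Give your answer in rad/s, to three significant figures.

ω = 8.32 rad/s
Crank pin A relative to C: A = (d + r cosθ, r sinθ); lever angle φ = atan2(r sinθ, d + r cosθ).
Differentiating tanφ: φ̇ = rω(d cosθ + r)/(d² + r² + 2dr cosθ).
d² + r² + 2dr cosθ = |CA|² = 0.00647271 m²;  d cosθ + r = -0.079515 m.
|ω_lever| = |0.1152·8.32·-0.079515| / 0.00647271 = 11.774 rad/s.

11.8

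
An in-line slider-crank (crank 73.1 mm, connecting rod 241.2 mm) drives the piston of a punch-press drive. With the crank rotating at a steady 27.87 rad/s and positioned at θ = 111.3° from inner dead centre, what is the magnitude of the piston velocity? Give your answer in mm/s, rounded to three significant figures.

1680

ω = 27.87 rad/s
For an in-line slider-crank, x = r cosθ + √(L² − r² sin²θ), so v = −rω sinθ·[1 + r cosθ/√(L² − r² sin²θ)].
With r = 0.0731 m, L = 0.2412 m, θ = 111.3°: √(L² − r² sin²θ) = 0.23138 m.
v = −0.0731·27.87·0.93169·[1 + 0.0731·-0.36325/0.23138] = -1.6803 m/s.
|v| = 1.6803 m/s = 1680.3 mm/s.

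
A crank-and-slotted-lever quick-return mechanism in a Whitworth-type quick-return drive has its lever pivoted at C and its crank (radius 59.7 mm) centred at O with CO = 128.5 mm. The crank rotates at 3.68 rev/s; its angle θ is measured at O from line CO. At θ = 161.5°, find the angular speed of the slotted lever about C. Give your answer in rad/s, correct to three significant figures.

ω = 23.12 rad/s (from 3.68 rev/s).
Crank pin A relative to C: A = (d + r cosθ, r sinθ); lever angle φ = atan2(r sinθ, d + r cosθ).
Differentiating tanφ: φ̇ = rω(d cosθ + r)/(d² + r² + 2dr cosθ).
d² + r² + 2dr cosθ = |CA|² = 0.0055263 m²;  d cosθ + r = -0.06216 m.
|ω_lever| = |0.0597·23.12·-0.06216| / 0.0055263 = 15.527 rad/s.

15.5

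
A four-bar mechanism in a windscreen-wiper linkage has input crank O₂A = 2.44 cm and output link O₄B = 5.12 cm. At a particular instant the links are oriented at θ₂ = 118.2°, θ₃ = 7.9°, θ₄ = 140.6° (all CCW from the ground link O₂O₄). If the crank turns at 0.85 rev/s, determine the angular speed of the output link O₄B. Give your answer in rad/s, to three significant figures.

3.25

ω₂ = 5.341 rad/s (from 0.85 rev/s).
Differentiating the loop-closure r₂e^{iθ₂}+r₃e^{iθ₃}=r₁+r₄e^{iθ₄} gives r₂ω₂e^{iθ₂}+r₃ω₃e^{iθ₃}=r₄ω₄e^{iθ₄}.
Eliminating the other unknown: ω₄ = r₂ω₂ sin(θ₂−θ₃) / [r₄ sin(θ₄−θ₃)].
Numerator sine = +0.93789; denominator sine = +0.73491.
Result = 0.0244·5.341·(+0.93789) / (0.0512·(+0.73491)) = +3.2481 rad/s; magnitude 3.2481 rad/s.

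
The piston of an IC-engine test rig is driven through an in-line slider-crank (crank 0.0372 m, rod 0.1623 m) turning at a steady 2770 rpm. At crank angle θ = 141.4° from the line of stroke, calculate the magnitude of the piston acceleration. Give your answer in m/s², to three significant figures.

2280

ω = 2π·2770/60 = 290.1 rad/s
x(θ) = r cosθ + √(L² − r² sin²θ); with ω constant, a = ω²·d²x/dθ².
d²x/dθ² = −r cosθ − r²(cos2θ)/√u − r⁴ sin²2θ/(4u^{3/2}),  u = L² − r² sin²θ = 0.0258027 m².
Substituting r = 0.0372 m, L = 0.1623 m, θ = 141.4°: d²x/dθ² = +0.027054 m.
a = ω²·d²x/dθ² = (290.1)²·(+0.027054) = +2276.4 m/s²;  |a| = 2276.4 m/s².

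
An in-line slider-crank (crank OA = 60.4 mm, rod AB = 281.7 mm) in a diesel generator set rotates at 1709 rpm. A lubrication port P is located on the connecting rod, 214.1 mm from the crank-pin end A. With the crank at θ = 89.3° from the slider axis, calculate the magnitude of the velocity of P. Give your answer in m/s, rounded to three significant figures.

10.8

ω = 179 rad/s.  Crank-pin speed |V_A| = rω = 10.81 m/s, perpendicular to OA.
Rod angle: sinφ = −(r/L) sinθ ⇒ φ = -12.380°; ω_rod = −rω cosθ/√(L²−r²sin²θ) = -0.47996 rad/s.
V_P = V_A + ω_rod × AP, with AP = 0.2141 m along the rod.
Components: V_Px = −rω sinθ − a·ω_rod·sinφ = -10.831 m/s;  V_Py = rω cosθ + a·ω_rod·cosφ = +0.031691 m/s.
|V_P| = √(V_Px² + V_Py²) = 10.831 m/s.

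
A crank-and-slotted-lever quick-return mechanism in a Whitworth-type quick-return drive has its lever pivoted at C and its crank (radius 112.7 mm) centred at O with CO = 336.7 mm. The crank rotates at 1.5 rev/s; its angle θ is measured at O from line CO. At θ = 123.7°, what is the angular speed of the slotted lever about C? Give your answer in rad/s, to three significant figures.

ω = 9.425 rad/s (from 1.5 rev/s).
Crank pin A relative to C: A = (d + r cosθ, r sinθ); lever angle φ = atan2(r sinθ, d + r cosθ).
Differentiating tanφ: φ̇ = rω(d cosθ + r)/(d² + r² + 2dr cosθ).
d² + r² + 2dr cosθ = |CA|² = 0.0839598 m²;  d cosθ + r = -0.074116 m.
|ω_lever| = |0.1127·9.425·-0.074116| / 0.0839598 = 0.93764 rad/s.

0.938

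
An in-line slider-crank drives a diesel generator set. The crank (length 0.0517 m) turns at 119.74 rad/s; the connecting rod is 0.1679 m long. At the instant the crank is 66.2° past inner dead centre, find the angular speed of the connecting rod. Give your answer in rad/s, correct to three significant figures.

15.5

ω = 119.7 rad/s
The rod makes angle φ with the slider axis where L sinφ = r sinθ; differentiating, L cosφ·φ̇ = r ω cosθ.
L cosφ = √(L² − r² sin²θ) = 0.1611 m.
|ω_rod| = r ω |cosθ| / √(L² − r² sin²θ) = 0.0517·119.7·0.40355/0.1611 = 15.507 rad/s.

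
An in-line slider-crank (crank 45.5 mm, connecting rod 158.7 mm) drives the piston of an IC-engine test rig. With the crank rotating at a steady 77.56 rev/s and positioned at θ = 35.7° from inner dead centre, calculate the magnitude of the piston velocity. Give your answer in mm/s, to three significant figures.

16000

ω = 2π·77.6 = 487.3 rad/s
For an in-line slider-crank, x = r cosθ + √(L² − r² sin²θ), so v = −rω sinθ·[1 + r cosθ/√(L² − r² sin²θ)].
With r = 0.0455 m, L = 0.1587 m, θ = 35.7°: √(L² − r² sin²θ) = 0.15646 m.
v = −0.0455·487.3·0.58354·[1 + 0.0455·0.81208/0.15646] = -15.995 m/s.
|v| = 15.995 m/s = 15995 mm/s.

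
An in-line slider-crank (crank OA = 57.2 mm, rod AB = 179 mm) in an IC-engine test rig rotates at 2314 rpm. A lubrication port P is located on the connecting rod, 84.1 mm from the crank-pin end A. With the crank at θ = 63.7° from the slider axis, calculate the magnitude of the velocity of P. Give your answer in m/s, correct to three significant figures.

13.7

ω = 242.3 rad/s.  Crank-pin speed |V_A| = rω = 13.861 m/s, perpendicular to OA.
Rod angle: sinφ = −(r/L) sinθ ⇒ φ = -16.647°; ω_rod = −rω cosθ/√(L²−r²sin²θ) = -35.81 rad/s.
V_P = V_A + ω_rod × AP, with AP = 0.0841 m along the rod.
Components: V_Px = −rω sinθ − a·ω_rod·sinφ = -13.289 m/s;  V_Py = rω cosθ + a·ω_rod·cosφ = +3.2559 m/s.
|V_P| = √(V_Px² + V_Py²) = 13.682 m/s.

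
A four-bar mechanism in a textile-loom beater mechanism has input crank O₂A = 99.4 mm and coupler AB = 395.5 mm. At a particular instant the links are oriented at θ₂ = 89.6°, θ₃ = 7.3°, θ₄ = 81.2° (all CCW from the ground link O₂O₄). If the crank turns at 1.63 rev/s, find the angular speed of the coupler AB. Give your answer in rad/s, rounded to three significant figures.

0.391

ω₂ = 10.24 rad/s (from 1.63 rev/s).
Differentiating the loop-closure r₂e^{iθ₂}+r₃e^{iθ₃}=r₁+r₄e^{iθ₄} gives r₂ω₂e^{iθ₂}+r₃ω₃e^{iθ₃}=r₄ω₄e^{iθ₄}.
Eliminating the other unknown: ω₃ = r₂ω₂ sin(θ₄−θ₂) / [r₃ sin(θ₃−θ₄)].
Numerator sine = -0.14608; denominator sine = -0.96078.
Result = 0.0994·10.24·(-0.14608) / (0.3955·(-0.96078)) = +0.39137 rad/s; magnitude 0.39137 rad/s.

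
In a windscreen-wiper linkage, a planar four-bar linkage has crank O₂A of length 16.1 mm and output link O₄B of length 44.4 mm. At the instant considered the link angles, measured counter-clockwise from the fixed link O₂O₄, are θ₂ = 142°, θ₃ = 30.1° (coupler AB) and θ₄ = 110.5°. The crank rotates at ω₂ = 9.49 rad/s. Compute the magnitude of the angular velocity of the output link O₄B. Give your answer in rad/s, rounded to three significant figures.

ω₂ = 9.49 rad/s
Differentiating the loop-closure r₂e^{iθ₂}+r₃e^{iθ₃}=r₁+r₄e^{iθ₄} gives r₂ω₂e^{iθ₂}+r₃ω₃e^{iθ₃}=r₄ω₄e^{iθ₄}.
Eliminating the other unknown: ω₄ = r₂ω₂ sin(θ₂−θ₃) / [r₄ sin(θ₄−θ₃)].
Numerator sine = +0.92784; denominator sine = +0.98600.
Result = 0.0161·9.49·(+0.92784) / (0.0444·(+0.98600)) = +3.2382 rad/s; magnitude 3.2382 rad/s.

3.24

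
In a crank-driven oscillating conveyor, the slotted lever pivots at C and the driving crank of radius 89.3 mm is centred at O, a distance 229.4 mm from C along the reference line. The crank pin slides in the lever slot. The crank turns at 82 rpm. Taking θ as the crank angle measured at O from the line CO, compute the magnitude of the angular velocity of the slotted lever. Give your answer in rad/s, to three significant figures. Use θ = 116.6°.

0.243

ω = 8.587 rad/s (from 82 rpm).
Crank pin A relative to C: A = (d + r cosθ, r sinθ); lever angle φ = atan2(r sinθ, d + r cosθ).
Differentiating tanφ: φ̇ = rω(d cosθ + r)/(d² + r² + 2dr cosθ).
d² + r² + 2dr cosθ = |CA|² = 0.0422538 m²;  d cosθ + r = -0.013416 m.
|ω_lever| = |0.0893·8.587·-0.013416| / 0.0422538 = 0.24347 rad/s.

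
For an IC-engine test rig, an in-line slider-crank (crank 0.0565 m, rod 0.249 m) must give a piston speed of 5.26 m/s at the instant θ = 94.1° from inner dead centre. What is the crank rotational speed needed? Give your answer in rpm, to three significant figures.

For an in-line slider-crank, |v_piston| = rω|sinθ|·[1 + r cosθ/√(L² − r² sin²θ)].
With r = 0.0565 m, L = 0.249 m, θ = 94.1°: the bracketed kinematic factor |dx/dθ| = 0.055417 m.
ω = v/|dx/dθ| = 5.26/0.055417 = 94.917 rad/s.
N = 60ω/(2π) = 906.39 rpm.

906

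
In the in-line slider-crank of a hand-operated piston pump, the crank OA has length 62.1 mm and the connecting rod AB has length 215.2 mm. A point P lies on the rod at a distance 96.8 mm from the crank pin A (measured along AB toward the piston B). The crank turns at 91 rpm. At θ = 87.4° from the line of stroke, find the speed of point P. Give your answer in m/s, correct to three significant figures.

0.595

ω = 9.529 rad/s.  Crank-pin speed |V_A| = rω = 0.59178 m/s, perpendicular to OA.
Rod angle: sinφ = −(r/L) sinθ ⇒ φ = -16.755°; ω_rod = −rω cosθ/√(L²−r²sin²θ) = -0.13027 rad/s.
V_P = V_A + ω_rod × AP, with AP = 0.0968 m along the rod.
Components: V_Px = −rω sinθ − a·ω_rod·sinφ = -0.59481 m/s;  V_Py = rω cosθ + a·ω_rod·cosφ = +0.01477 m/s.
|V_P| = √(V_Px² + V_Py²) = 0.59499 m/s.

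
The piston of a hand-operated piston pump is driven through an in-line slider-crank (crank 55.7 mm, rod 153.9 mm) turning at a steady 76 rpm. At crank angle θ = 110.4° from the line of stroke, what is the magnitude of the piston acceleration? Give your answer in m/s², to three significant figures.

ω = 2π·76/60 = 7.959 rad/s
x(θ) = r cosθ + √(L² − r² sin²θ); with ω constant, a = ω²·d²x/dθ².
d²x/dθ² = −r cosθ − r²(cos2θ)/√u − r⁴ sin²2θ/(4u^{3/2}),  u = L² − r² sin²θ = 0.0209597 m².
Substituting r = 0.0557 m, L = 0.1539 m, θ = 110.4°: d²x/dθ² = +0.035299 m.
a = ω²·d²x/dθ² = (7.959)²·(+0.035299) = +2.2359 m/s²;  |a| = 2.2359 m/s².

2.24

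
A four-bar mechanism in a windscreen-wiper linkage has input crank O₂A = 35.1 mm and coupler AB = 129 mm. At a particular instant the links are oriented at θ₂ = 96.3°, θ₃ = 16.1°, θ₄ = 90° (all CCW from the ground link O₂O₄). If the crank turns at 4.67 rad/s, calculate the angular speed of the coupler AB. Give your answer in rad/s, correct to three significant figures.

0.145

ω₂ = 4.67 rad/s
Differentiating the loop-closure r₂e^{iθ₂}+r₃e^{iθ₃}=r₁+r₄e^{iθ₄} gives r₂ω₂e^{iθ₂}+r₃ω₃e^{iθ₃}=r₄ω₄e^{iθ₄}.
Eliminating the other unknown: ω₃ = r₂ω₂ sin(θ₄−θ₂) / [r₃ sin(θ₃−θ₄)].
Numerator sine = -0.10973; denominator sine = -0.96078.
Result = 0.0351·4.67·(-0.10973) / (0.129·(-0.96078)) = +0.14513 rad/s; magnitude 0.14513 rad/s.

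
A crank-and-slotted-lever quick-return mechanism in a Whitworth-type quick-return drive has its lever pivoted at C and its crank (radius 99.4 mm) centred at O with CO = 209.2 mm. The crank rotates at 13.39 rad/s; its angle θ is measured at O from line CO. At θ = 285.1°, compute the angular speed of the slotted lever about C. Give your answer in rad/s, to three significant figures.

ω = 13.39 rad/s
Crank pin A relative to C: A = (d + r cosθ, r sinθ); lever angle φ = atan2(r sinθ, d + r cosθ).
Differentiating tanφ: φ̇ = rω(d cosθ + r)/(d² + r² + 2dr cosθ).
d² + r² + 2dr cosθ = |CA|² = 0.0644791 m²;  d cosθ + r = +0.1539 m.
|ω_lever| = |0.0994·13.39·+0.1539| / 0.0644791 = 3.1767 rad/s.

3.18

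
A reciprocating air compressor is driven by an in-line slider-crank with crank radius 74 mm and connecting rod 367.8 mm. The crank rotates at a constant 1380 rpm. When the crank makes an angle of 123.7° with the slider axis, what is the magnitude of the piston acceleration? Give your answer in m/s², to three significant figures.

ω = 2π·1380/60 = 144.5 rad/s
x(θ) = r cosθ + √(L² − r² sin²θ); with ω constant, a = ω²·d²x/dθ².
d²x/dθ² = −r cosθ − r²(cos2θ)/√u − r⁴ sin²2θ/(4u^{3/2}),  u = L² − r² sin²θ = 0.131487 m².
Substituting r = 0.074 m, L = 0.3678 m, θ = 123.7°: d²x/dθ² = +0.046728 m.
a = ω²·d²x/dθ² = (144.5)²·(+0.046728) = +975.87 m/s²;  |a| = 975.87 m/s².

976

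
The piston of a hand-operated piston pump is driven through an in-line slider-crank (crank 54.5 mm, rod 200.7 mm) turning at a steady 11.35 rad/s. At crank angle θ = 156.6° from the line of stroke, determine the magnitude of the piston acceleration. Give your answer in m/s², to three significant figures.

5.11

ω = 11.35 rad/s
x(θ) = r cosθ + √(L² − r² sin²θ); with ω constant, a = ω²·d²x/dθ².
d²x/dθ² = −r cosθ − r²(cos2θ)/√u − r⁴ sin²2θ/(4u^{3/2}),  u = L² − r² sin²θ = 0.039812 m².
Substituting r = 0.0545 m, L = 0.2007 m, θ = 156.6°: d²x/dθ² = +0.03968 m.
a = ω²·d²x/dθ² = (11.35)²·(+0.03968) = +5.1116 m/s²;  |a| = 5.1116 m/s².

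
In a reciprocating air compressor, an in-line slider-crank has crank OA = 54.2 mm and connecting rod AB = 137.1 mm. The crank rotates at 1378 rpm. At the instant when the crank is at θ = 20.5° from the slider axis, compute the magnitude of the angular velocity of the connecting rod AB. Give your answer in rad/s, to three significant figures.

54.0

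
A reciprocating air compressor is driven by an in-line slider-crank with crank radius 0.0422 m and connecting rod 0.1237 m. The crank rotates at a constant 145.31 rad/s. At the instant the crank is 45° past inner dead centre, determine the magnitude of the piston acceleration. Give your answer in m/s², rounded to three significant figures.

640

ω = 145.3 rad/s
x(θ) = r cosθ + √(L² − r² sin²θ); with ω constant, a = ω²·d²x/dθ².
d²x/dθ² = −r cosθ − r²(cos2θ)/√u − r⁴ sin²2θ/(4u^{3/2}),  u = L² − r² sin²θ = 0.0144113 m².
Substituting r = 0.0422 m, L = 0.1237 m, θ = 45°: d²x/dθ² = -0.030298 m.
a = ω²·d²x/dθ² = (145.3)²·(-0.030298) = -639.75 m/s²;  |a| = 639.75 m/s².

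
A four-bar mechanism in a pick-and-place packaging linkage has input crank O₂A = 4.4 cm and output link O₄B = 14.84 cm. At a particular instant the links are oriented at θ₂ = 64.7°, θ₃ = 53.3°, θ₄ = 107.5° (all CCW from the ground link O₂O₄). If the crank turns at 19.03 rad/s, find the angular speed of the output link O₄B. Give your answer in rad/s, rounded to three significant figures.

1.38

ω₂ = 19.03 rad/s
Differentiating the loop-closure r₂e^{iθ₂}+r₃e^{iθ₃}=r₁+r₄e^{iθ₄} gives r₂ω₂e^{iθ₂}+r₃ω₃e^{iθ₃}=r₄ω₄e^{iθ₄}.
Eliminating the other unknown: ω₄ = r₂ω₂ sin(θ₂−θ₃) / [r₄ sin(θ₄−θ₃)].
Numerator sine = +0.19766; denominator sine = +0.81106.
Result = 0.044·19.03·(+0.19766) / (0.1484·(+0.81106)) = +1.375 rad/s; magnitude 1.375 rad/s.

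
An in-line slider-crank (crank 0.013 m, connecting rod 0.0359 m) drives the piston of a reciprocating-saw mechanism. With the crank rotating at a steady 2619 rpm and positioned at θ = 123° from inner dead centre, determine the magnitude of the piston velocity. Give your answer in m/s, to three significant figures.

ω = 2π·2619/60 = 274.3 rad/s
For an in-line slider-crank, x = r cosθ + √(L² − r² sin²θ), so v = −rω sinθ·[1 + r cosθ/√(L² − r² sin²θ)].
With r = 0.013 m, L = 0.0359 m, θ = 123°: √(L² − r² sin²θ) = 0.034204 m.
v = −0.013·274.3·0.83867·[1 + 0.013·-0.54464/0.034204] = -2.3712 m/s.
|v| = 2.3712 m/s.

2.37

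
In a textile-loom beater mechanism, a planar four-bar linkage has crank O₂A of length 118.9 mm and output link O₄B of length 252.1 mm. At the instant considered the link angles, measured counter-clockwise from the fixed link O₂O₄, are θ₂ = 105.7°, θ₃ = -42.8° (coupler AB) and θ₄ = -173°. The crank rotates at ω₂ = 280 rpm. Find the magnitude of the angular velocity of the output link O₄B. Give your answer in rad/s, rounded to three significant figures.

ω₂ = 29.32 rad/s (from 280 rpm).
Differentiating the loop-closure r₂e^{iθ₂}+r₃e^{iθ₃}=r₁+r₄e^{iθ₄} gives r₂ω₂e^{iθ₂}+r₃ω₃e^{iθ₃}=r₄ω₄e^{iθ₄}.
Eliminating the other unknown: ω₄ = r₂ω₂ sin(θ₂−θ₃) / [r₄ sin(θ₄−θ₃)].
Numerator sine = +0.52250; denominator sine = -0.76380.
Result = 0.1189·29.32·(+0.52250) / (0.2521·(-0.76380)) = -9.4603 rad/s; magnitude 9.4603 rad/s.

9.46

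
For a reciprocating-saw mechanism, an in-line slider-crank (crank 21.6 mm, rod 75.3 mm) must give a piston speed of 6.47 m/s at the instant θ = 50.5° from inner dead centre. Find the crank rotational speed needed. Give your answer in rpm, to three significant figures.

3120

For an in-line slider-crank, |v_piston| = rω|sinθ|·[1 + r cosθ/√(L² − r² sin²θ)].
With r = 0.0216 m, L = 0.0753 m, θ = 50.5°: the bracketed kinematic factor |dx/dθ| = 0.019786 m.
ω = v/|dx/dθ| = 6.47/0.019786 = 327.01 rad/s.
N = 60ω/(2π) = 3122.7 rpm.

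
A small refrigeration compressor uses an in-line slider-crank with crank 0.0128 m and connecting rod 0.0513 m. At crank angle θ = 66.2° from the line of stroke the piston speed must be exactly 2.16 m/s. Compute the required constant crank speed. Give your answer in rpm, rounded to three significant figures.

1600

For an in-line slider-crank, |v_piston| = rω|sinθ|·[1 + r cosθ/√(L² − r² sin²θ)].
With r = 0.0128 m, L = 0.0513 m, θ = 66.2°: the bracketed kinematic factor |dx/dθ| = 0.012923 m.
ω = v/|dx/dθ| = 2.16/0.012923 = 167.15 rad/s.
N = 60ω/(2π) = 1596.1 rpm.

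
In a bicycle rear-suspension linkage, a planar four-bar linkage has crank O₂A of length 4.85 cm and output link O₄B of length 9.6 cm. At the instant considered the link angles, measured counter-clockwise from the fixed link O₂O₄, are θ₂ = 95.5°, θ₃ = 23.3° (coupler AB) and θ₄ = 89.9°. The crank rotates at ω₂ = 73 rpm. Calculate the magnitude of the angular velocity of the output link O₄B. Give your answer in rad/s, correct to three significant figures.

ω₂ = 7.645 rad/s (from 73 rpm).
Differentiating the loop-closure r₂e^{iθ₂}+r₃e^{iθ₃}=r₁+r₄e^{iθ₄} gives r₂ω₂e^{iθ₂}+r₃ω₃e^{iθ₃}=r₄ω₄e^{iθ₄}.
Eliminating the other unknown: ω₄ = r₂ω₂ sin(θ₂−θ₃) / [r₄ sin(θ₄−θ₃)].
Numerator sine = +0.95213; denominator sine = +0.91775.
Result = 0.0485·7.645·(+0.95213) / (0.096·(+0.91775)) = +4.0067 rad/s; magnitude 4.0067 rad/s.

4.01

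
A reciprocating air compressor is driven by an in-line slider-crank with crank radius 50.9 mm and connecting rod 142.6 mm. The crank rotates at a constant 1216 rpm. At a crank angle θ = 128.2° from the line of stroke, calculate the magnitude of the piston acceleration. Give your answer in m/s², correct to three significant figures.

573

ω = 2π·1216/60 = 127.3 rad/s
x(θ) = r cosθ + √(L² − r² sin²θ); with ω constant, a = ω²·d²x/dθ².
d²x/dθ² = −r cosθ − r²(cos2θ)/√u − r⁴ sin²2θ/(4u^{3/2}),  u = L² − r² sin²θ = 0.0187348 m².
Substituting r = 0.0509 m, L = 0.1426 m, θ = 128.2°: d²x/dθ² = +0.03531 m.
a = ω²·d²x/dθ² = (127.3)²·(+0.03531) = +572.56 m/s²;  |a| = 572.56 m/s².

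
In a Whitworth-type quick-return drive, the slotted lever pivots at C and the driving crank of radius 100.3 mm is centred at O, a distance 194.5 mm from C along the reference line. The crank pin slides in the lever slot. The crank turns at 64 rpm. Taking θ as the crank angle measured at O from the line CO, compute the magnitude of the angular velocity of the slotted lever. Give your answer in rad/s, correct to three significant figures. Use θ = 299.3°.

1.96

ω = 6.702 rad/s (from 64 rpm).
Crank pin A relative to C: A = (d + r cosθ, r sinθ); lever angle φ = atan2(r sinθ, d + r cosθ).
Differentiating tanφ: φ̇ = rω(d cosθ + r)/(d² + r² + 2dr cosθ).
d² + r² + 2dr cosθ = |CA|² = 0.0669844 m²;  d cosθ + r = +0.19548 m.
|ω_lever| = |0.1003·6.702·+0.19548| / 0.0669844 = 1.9618 rad/s.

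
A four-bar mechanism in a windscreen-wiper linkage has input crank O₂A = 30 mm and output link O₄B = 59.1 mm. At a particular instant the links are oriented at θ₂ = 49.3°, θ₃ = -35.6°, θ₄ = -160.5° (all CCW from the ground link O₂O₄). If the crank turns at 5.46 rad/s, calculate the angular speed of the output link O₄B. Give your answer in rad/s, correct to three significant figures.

ω₂ = 5.46 rad/s
Differentiating the loop-closure r₂e^{iθ₂}+r₃e^{iθ₃}=r₁+r₄e^{iθ₄} gives r₂ω₂e^{iθ₂}+r₃ω₃e^{iθ₃}=r₄ω₄e^{iθ₄}.
Eliminating the other unknown: ω₄ = r₂ω₂ sin(θ₂−θ₃) / [r₄ sin(θ₄−θ₃)].
Numerator sine = +0.99604; denominator sine = -0.82015.
Result = 0.03·5.46·(+0.99604) / (0.0591·(-0.82015)) = -3.366 rad/s; magnitude 3.366 rad/s.

3.37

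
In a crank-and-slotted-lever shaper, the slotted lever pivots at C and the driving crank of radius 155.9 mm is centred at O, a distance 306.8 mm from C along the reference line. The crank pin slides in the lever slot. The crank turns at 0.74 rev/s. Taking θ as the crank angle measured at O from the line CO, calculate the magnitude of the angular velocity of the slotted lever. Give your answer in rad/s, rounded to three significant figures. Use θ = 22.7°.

1.54

ω = 4.65 rad/s (from 0.74 rev/s).
Crank pin A relative to C: A = (d + r cosθ, r sinθ); lever angle φ = atan2(r sinθ, d + r cosθ).
Differentiating tanφ: φ̇ = rω(d cosθ + r)/(d² + r² + 2dr cosθ).
d² + r² + 2dr cosθ = |CA|² = 0.206681 m²;  d cosθ + r = +0.43893 m.
|ω_lever| = |0.1559·4.65·+0.43893| / 0.206681 = 1.5394 rad/s.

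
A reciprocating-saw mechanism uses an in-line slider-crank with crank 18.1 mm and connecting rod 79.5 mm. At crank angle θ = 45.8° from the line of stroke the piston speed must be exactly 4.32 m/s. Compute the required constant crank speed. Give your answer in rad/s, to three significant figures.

287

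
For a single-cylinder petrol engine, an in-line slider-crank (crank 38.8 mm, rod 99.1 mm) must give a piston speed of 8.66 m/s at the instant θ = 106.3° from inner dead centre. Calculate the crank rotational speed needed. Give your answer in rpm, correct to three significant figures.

2520

For an in-line slider-crank, |v_piston| = rω|sinθ|·[1 + r cosθ/√(L² − r² sin²θ)].
With r = 0.0388 m, L = 0.0991 m, θ = 106.3°: the bracketed kinematic factor |dx/dθ| = 0.032825 m.
ω = v/|dx/dθ| = 8.66/0.032825 = 263.83 rad/s.
N = 60ω/(2π) = 2519.4 rpm.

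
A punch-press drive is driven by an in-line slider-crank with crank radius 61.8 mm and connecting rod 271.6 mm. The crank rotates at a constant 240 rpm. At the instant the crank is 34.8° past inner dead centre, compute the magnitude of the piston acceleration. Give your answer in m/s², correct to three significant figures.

ω = 2π·240/60 = 25.13 rad/s
x(θ) = r cosθ + √(L² − r² sin²θ); with ω constant, a = ω²·d²x/dθ².
d²x/dθ² = −r cosθ − r²(cos2θ)/√u − r⁴ sin²2θ/(4u^{3/2}),  u = L² − r² sin²θ = 0.0725226 m².
Substituting r = 0.0618 m, L = 0.2716 m, θ = 34.8°: d²x/dθ² = -0.055855 m.
a = ω²·d²x/dθ² = (25.13)²·(-0.055855) = -35.281 m/s²;  |a| = 35.281 m/s².

35.3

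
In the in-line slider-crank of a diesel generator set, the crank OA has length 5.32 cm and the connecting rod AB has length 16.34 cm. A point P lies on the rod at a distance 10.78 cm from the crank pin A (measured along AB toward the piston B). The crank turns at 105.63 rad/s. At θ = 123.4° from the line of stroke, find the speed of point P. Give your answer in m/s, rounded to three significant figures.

ω = 105.6 rad/s.  Crank-pin speed |V_A| = rω = 5.6195 m/s, perpendicular to OA.
Rod angle: sinφ = −(r/L) sinθ ⇒ φ = -15.772°; ω_rod = −rω cosθ/√(L²−r²sin²θ) = +19.672 rad/s.
V_P = V_A + ω_rod × AP, with AP = 0.1078 m along the rod.
Components: V_Px = −rω sinθ − a·ω_rod·sinφ = -4.115 m/s;  V_Py = rω cosθ + a·ω_rod·cosφ = -1.0526 m/s.
|V_P| = √(V_Px² + V_Py²) = 4.2475 m/s.

4.25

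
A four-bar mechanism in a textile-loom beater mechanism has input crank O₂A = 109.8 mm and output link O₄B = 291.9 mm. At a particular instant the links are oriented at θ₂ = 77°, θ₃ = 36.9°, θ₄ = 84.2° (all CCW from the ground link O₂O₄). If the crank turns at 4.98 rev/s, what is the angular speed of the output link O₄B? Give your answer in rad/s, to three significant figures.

ω₂ = 31.29 rad/s (from 4.98 rev/s).
Differentiating the loop-closure r₂e^{iθ₂}+r₃e^{iθ₃}=r₁+r₄e^{iθ₄} gives r₂ω₂e^{iθ₂}+r₃ω₃e^{iθ₃}=r₄ω₄e^{iθ₄}.
Eliminating the other unknown: ω₄ = r₂ω₂ sin(θ₂−θ₃) / [r₄ sin(θ₄−θ₃)].
Numerator sine = +0.64412; denominator sine = +0.73491.
Result = 0.1098·31.29·(+0.64412) / (0.2919·(+0.73491)) = +10.316 rad/s; magnitude 10.316 rad/s.

10.3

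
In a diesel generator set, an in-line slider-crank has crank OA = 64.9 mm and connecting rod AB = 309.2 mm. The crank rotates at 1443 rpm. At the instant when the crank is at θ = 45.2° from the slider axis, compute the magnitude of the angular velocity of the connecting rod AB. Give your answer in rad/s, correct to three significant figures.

ω = 151.1 rad/s (converted from 1443 rpm).
The rod makes angle φ with the slider axis where L sinφ = r sinθ; differentiating, L cosφ·φ̇ = r ω cosθ.
L cosφ = √(L² − r² sin²θ) = 0.30575 m.
|ω_rod| = r ω |cosθ| / √(L² − r² sin²θ) = 0.0649·151.1·0.70463/0.30575 = 22.601 rad/s.

22.6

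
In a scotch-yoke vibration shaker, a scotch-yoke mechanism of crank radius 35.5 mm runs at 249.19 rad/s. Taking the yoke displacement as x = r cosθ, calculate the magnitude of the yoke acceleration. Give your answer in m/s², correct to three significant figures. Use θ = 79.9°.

387

ω = 249.2 rad/s
x = r cosθ ⇒ ẍ = −rω² cosθ (ω constant).
|a| = rω²|cosθ| = 0.0355·(249.2)²·|cos 79.9°| = 386.58 m/s².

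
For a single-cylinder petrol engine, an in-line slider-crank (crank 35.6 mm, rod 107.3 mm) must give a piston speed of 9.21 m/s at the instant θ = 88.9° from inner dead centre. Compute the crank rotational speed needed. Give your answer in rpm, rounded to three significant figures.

2450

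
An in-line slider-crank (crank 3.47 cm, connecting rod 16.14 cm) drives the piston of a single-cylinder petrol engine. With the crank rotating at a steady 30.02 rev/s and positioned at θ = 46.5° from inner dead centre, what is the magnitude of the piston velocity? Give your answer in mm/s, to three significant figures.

ω = 2π·30 = 188.6 rad/s
For an in-line slider-crank, x = r cosθ + √(L² − r² sin²θ), so v = −rω sinθ·[1 + r cosθ/√(L² − r² sin²θ)].
With r = 0.0347 m, L = 0.1614 m, θ = 46.5°: √(L² − r² sin²θ) = 0.15943 m.
v = −0.0347·188.6·0.72537·[1 + 0.0347·0.68835/0.15943] = -5.459 m/s.
|v| = 5.459 m/s = 5459 mm/s.

5460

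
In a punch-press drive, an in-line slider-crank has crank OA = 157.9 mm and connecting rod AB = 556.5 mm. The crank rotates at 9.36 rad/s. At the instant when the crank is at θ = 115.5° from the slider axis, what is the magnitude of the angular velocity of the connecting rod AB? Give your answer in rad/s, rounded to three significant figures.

1.18

ω = 9.36 rad/s
The rod makes angle φ with the slider axis where L sinφ = r sinθ; differentiating, L cosφ·φ̇ = r ω cosθ.
L cosφ = √(L² − r² sin²θ) = 0.53794 m.
|ω_rod| = r ω |cosθ| / √(L² − r² sin²θ) = 0.1579·9.36·0.43051/0.53794 = 1.1828 rad/s.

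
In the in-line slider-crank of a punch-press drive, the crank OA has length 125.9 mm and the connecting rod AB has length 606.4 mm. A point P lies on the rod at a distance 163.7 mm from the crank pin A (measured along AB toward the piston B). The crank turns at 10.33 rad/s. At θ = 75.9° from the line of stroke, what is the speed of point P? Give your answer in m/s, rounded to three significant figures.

ω = 10.33 rad/s.  Crank-pin speed |V_A| = rω = 1.3005 m/s, perpendicular to OA.
Rod angle: sinφ = −(r/L) sinθ ⇒ φ = -11.617°; ω_rod = −rω cosθ/√(L²−r²sin²θ) = -0.53341 rad/s.
V_P = V_A + ω_rod × AP, with AP = 0.1637 m along the rod.
Components: V_Px = −rω sinθ − a·ω_rod·sinφ = -1.2789 m/s;  V_Py = rω cosθ + a·ω_rod·cosφ = +0.2313 m/s.
|V_P| = √(V_Px² + V_Py²) = 1.2997 m/s.

1.30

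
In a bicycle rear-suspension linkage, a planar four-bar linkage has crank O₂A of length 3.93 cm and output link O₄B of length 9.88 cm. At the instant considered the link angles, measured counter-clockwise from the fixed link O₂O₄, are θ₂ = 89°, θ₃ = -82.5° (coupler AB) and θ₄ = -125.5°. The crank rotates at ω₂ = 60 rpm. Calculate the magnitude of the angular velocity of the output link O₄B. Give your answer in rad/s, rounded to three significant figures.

0.542

ω₂ = 6.283 rad/s (from 60 rpm).
Differentiating the loop-closure r₂e^{iθ₂}+r₃e^{iθ₃}=r₁+r₄e^{iθ₄} gives r₂ω₂e^{iθ₂}+r₃ω₃e^{iθ₃}=r₄ω₄e^{iθ₄}.
Eliminating the other unknown: ω₄ = r₂ω₂ sin(θ₂−θ₃) / [r₄ sin(θ₄−θ₃)].
Numerator sine = +0.14781; denominator sine = -0.68200.
Result = 0.0393·6.283·(+0.14781) / (0.0988·(-0.68200)) = -0.54167 rad/s; magnitude 0.54167 rad/s.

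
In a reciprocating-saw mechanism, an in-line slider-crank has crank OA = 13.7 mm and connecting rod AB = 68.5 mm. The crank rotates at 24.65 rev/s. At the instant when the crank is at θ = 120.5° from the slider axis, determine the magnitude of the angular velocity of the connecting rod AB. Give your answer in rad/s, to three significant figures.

ω = 154.9 rad/s (converted from 24.65 rev/s).
The rod makes angle φ with the slider axis where L sinφ = r sinθ; differentiating, L cosφ·φ̇ = r ω cosθ.
L cosφ = √(L² − r² sin²θ) = 0.067475 m.
|ω_rod| = r ω |cosθ| / √(L² − r² sin²θ) = 0.0137·154.9·0.50754/0.067475 = 15.96 rad/s.

16.0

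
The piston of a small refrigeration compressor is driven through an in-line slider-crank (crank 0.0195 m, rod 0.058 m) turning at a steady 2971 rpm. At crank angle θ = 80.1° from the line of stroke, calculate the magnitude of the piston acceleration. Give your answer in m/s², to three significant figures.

306

ω = 2π·2971/60 = 311.1 rad/s
x(θ) = r cosθ + √(L² − r² sin²θ); with ω constant, a = ω²·d²x/dθ².
d²x/dθ² = −r cosθ − r²(cos2θ)/√u − r⁴ sin²2θ/(4u^{3/2}),  u = L² − r² sin²θ = 0.00299499 m².
Substituting r = 0.0195 m, L = 0.058 m, θ = 80.1°: d²x/dθ² = +0.0031595 m.
a = ω²·d²x/dθ² = (311.1)²·(+0.0031595) = +305.83 m/s²;  |a| = 305.83 m/s².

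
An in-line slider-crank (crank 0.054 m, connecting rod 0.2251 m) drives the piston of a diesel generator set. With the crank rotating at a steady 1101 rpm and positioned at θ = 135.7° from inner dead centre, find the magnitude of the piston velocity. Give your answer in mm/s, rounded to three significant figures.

3590

ω = 2π·1101/60 = 115.3 rad/s
For an in-line slider-crank, x = r cosθ + √(L² − r² sin²θ), so v = −rω sinθ·[1 + r cosθ/√(L² − r² sin²θ)].
With r = 0.054 m, L = 0.2251 m, θ = 135.7°: √(L² − r² sin²θ) = 0.22192 m.
v = −0.054·115.3·0.69842·[1 + 0.054·-0.71569/0.22192] = -3.5911 m/s.
|v| = 3.5911 m/s = 3591.1 mm/s.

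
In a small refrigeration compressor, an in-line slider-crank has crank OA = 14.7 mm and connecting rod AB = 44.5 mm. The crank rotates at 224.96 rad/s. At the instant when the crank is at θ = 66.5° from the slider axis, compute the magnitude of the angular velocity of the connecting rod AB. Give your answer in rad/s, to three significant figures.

ω = 225 rad/s
The rod makes angle φ with the slider axis where L sinφ = r sinθ; differentiating, L cosφ·φ̇ = r ω cosθ.
L cosφ = √(L² − r² sin²θ) = 0.042409 m.
|ω_rod| = r ω |cosθ| / √(L² − r² sin²θ) = 0.0147·225·0.39875/0.042409 = 31.093 rad/s.

31.1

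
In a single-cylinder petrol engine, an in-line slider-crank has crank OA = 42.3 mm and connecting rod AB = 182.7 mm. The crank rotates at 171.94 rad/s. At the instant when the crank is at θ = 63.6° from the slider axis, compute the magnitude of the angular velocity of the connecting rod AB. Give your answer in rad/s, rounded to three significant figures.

18.1

ω = 171.9 rad/s
The rod makes angle φ with the slider axis where L sinφ = r sinθ; differentiating, L cosφ·φ̇ = r ω cosθ.
L cosφ = √(L² − r² sin²θ) = 0.17873 m.
|ω_rod| = r ω |cosθ| / √(L² − r² sin²θ) = 0.0423·171.9·0.44464/0.17873 = 18.094 rad/s.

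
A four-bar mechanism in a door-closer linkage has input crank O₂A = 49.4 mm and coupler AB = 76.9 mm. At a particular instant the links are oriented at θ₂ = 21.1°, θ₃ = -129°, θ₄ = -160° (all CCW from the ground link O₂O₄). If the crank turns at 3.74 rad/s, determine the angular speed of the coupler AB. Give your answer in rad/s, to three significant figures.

0.0896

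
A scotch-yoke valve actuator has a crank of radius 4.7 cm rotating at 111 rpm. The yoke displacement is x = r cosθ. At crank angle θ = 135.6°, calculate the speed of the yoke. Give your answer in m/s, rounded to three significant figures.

0.382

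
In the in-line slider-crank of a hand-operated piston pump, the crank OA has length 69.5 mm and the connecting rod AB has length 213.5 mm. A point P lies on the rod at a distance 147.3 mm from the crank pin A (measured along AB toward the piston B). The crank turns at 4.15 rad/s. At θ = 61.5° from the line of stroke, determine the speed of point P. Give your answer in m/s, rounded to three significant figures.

0.285

ω = 4.15 rad/s.  Crank-pin speed |V_A| = rω = 0.28843 m/s, perpendicular to OA.
Rod angle: sinφ = −(r/L) sinθ ⇒ φ = -16.623°; ω_rod = −rω cosθ/√(L²−r²sin²θ) = -0.67273 rad/s.
V_P = V_A + ω_rod × AP, with AP = 0.1473 m along the rod.
Components: V_Px = −rω sinθ − a·ω_rod·sinφ = -0.28182 m/s;  V_Py = rω cosθ + a·ω_rod·cosφ = +0.042673 m/s.
|V_P| = √(V_Px² + V_Py²) = 0.28503 m/s.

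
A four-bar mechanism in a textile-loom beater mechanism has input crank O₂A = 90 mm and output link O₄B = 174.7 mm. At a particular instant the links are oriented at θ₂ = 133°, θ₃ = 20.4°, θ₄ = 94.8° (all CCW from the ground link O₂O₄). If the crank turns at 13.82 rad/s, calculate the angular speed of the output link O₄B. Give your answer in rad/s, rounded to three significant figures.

6.82

ω₂ = 13.82 rad/s
Differentiating the loop-closure r₂e^{iθ₂}+r₃e^{iθ₃}=r₁+r₄e^{iθ₄} gives r₂ω₂e^{iθ₂}+r₃ω₃e^{iθ₃}=r₄ω₄e^{iθ₄}.
Eliminating the other unknown: ω₄ = r₂ω₂ sin(θ₂−θ₃) / [r₄ sin(θ₄−θ₃)].
Numerator sine = +0.92321; denominator sine = +0.96316.
Result = 0.09·13.82·(+0.92321) / (0.1747·(+0.96316)) = +6.8243 rad/s; magnitude 6.8243 rad/s.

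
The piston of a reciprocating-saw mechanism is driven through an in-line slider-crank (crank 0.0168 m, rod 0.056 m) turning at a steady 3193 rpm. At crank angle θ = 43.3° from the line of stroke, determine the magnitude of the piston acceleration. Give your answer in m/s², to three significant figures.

1410

ω = 2π·3193/60 = 334.4 rad/s
x(θ) = r cosθ + √(L² − r² sin²θ); with ω constant, a = ω²·d²x/dθ².
d²x/dθ² = −r cosθ − r²(cos2θ)/√u − r⁴ sin²2θ/(4u^{3/2}),  u = L² − r² sin²θ = 0.00300325 m².
Substituting r = 0.0168 m, L = 0.056 m, θ = 43.3°: d²x/dθ² = -0.012653 m.
a = ω²·d²x/dθ² = (334.4)²·(-0.012653) = -1414.6 m/s²;  |a| = 1414.6 m/s².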